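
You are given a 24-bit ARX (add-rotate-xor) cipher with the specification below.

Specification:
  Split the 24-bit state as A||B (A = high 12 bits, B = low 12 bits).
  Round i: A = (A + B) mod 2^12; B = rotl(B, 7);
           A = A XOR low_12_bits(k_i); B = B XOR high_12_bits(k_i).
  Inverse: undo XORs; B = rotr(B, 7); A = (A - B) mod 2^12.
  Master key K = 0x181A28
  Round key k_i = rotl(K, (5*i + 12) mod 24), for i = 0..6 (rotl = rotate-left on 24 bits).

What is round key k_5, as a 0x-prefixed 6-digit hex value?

K = 0x181A28
k_0 = rotl(K, (5*0+12) mod 24) = rotl(K, 12) = 0xA28181
k_1 = rotl(K, (5*1+12) mod 24) = rotl(K, 17) = 0x503034
k_2 = rotl(K, (5*2+12) mod 24) = rotl(K, 22) = 0x06068A
k_3 = rotl(K, (5*3+12) mod 24) = rotl(K, 3) = 0xC0D140
k_4 = rotl(K, (5*4+12) mod 24) = rotl(K, 8) = 0x1A2818
k_5 = rotl(K, (5*5+12) mod 24) = rotl(K, 13) = 0x450303

0x450303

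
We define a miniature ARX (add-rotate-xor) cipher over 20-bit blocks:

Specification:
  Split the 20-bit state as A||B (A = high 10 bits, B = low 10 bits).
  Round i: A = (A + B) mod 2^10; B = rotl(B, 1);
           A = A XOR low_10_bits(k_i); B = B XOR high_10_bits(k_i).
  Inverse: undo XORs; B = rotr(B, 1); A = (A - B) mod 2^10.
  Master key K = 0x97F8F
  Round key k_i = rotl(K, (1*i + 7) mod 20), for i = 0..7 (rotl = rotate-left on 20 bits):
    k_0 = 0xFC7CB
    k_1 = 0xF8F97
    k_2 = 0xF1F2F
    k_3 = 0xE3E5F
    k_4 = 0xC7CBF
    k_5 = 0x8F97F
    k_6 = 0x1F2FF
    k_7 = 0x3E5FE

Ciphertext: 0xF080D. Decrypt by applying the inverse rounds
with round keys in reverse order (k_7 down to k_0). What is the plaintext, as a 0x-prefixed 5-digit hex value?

0x4B020

s_0 = ciphertext = 0xF080D
s_1 = InvRound(s_0, k_7) = 0x7087A
s_2 = InvRound(s_1, k_6) = 0xCE803
s_3 = InvRound(s_2, k_5) = 0xC9F1E
s_4 = InvRound(s_3, k_4) = 0x66200
s_5 = InvRound(s_4, k_3) = 0x402C7
s_6 = InvRound(s_5, k_2) = 0x6BC80
s_7 = InvRound(s_6, k_1) = 0xA1FB1
s_8 = InvRound(s_7, k_0) = 0x4B020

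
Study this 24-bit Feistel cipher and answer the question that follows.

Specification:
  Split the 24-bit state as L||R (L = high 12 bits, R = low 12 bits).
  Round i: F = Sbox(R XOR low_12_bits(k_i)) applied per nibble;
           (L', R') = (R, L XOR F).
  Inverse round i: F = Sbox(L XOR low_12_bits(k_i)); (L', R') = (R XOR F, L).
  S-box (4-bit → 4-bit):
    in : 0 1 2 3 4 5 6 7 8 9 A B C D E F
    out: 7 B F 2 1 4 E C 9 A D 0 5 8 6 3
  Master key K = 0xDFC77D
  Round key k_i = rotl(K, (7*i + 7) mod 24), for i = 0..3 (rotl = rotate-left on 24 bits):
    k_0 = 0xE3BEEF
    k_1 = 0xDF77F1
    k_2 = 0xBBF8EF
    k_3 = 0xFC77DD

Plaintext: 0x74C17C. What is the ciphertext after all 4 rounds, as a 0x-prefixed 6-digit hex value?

0x41919E

s_0 = plaintext = 0x74C17C
s_1 = Round(s_0, k_0) = 0x17C4EE
s_2 = Round(s_1, k_1) = 0x4EE3CF
s_3 = Round(s_2, k_2) = 0x3CF419
s_4 = Round(s_3, k_3) = 0x41919E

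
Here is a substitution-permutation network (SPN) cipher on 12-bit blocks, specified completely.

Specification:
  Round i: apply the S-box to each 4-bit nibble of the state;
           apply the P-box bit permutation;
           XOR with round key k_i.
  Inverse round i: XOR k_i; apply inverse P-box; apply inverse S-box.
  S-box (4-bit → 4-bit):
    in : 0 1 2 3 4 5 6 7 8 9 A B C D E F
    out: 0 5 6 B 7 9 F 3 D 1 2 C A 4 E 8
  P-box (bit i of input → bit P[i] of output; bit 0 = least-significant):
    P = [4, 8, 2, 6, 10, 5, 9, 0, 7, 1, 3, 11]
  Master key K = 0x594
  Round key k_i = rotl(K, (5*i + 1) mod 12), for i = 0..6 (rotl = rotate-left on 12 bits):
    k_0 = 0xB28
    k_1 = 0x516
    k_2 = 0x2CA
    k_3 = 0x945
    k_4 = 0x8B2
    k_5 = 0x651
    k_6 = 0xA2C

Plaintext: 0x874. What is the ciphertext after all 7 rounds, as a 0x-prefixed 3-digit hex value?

0x01B

s_0 = plaintext = 0x874
s_1 = Round(s_0, k_0) = 0x694
s_2 = Round(s_1, k_1) = 0x888
s_3 = Round(s_2, k_2) = 0xC17
s_4 = Round(s_3, k_3) = 0x657
s_5 = Round(s_4, k_4) = 0x529
s_6 = Round(s_5, k_5) = 0xCE1
s_7 = Round(s_6, k_6) = 0x01B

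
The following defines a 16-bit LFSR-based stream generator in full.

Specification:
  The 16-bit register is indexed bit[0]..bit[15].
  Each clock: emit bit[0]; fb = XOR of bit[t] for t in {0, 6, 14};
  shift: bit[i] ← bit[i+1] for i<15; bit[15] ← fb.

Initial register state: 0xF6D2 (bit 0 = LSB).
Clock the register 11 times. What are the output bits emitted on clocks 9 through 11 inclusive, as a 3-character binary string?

reg_0 = 0xF6D2
clock 1: out=0, reg = 0x7B69
clock 2: out=1, reg = 0xBDB4
clock 3: out=0, reg = 0x5EDA
clock 4: out=0, reg = 0x2F6D
clock 5: out=1, reg = 0x17B6
clock 6: out=0, reg = 0x0BDB
clock 7: out=1, reg = 0x05ED
clock 8: out=1, reg = 0x02F6
clock 9: out=0, reg = 0x817B
clock 10: out=1, reg = 0x40BD
clock 11: out=1, reg = 0x205E

011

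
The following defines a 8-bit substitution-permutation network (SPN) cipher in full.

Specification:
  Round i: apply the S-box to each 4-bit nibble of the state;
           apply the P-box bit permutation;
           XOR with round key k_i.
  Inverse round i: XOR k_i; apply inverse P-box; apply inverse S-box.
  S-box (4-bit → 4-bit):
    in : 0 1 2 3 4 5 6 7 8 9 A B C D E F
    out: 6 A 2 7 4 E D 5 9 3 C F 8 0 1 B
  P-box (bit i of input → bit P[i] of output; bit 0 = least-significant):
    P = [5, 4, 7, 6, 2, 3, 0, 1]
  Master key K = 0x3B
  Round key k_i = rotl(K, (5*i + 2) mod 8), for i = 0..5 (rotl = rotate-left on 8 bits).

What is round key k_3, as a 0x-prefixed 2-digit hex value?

0x76

K = 0x3B
k_0 = rotl(K, (5*0+2) mod 8) = rotl(K, 2) = 0xEC
k_1 = rotl(K, (5*1+2) mod 8) = rotl(K, 7) = 0x9D
k_2 = rotl(K, (5*2+2) mod 8) = rotl(K, 4) = 0xB3
k_3 = rotl(K, (5*3+2) mod 8) = rotl(K, 1) = 0x76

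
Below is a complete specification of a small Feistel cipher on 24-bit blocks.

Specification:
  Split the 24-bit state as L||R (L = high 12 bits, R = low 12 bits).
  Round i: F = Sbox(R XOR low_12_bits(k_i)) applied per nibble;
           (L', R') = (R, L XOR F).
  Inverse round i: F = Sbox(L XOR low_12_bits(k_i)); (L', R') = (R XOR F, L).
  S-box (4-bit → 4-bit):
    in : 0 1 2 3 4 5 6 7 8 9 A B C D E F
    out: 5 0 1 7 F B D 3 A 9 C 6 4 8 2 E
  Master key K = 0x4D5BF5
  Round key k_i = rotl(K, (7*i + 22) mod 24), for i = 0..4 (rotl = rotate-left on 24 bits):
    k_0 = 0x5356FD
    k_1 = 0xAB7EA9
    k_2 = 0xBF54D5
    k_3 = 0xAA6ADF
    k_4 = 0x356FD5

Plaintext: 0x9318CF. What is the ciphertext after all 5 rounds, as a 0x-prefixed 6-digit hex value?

0x2CC03E

s_0 = plaintext = 0x9318CF
s_1 = Round(s_0, k_0) = 0x8CFB40
s_2 = Round(s_1, k_1) = 0xB403E6
s_3 = Round(s_2, k_2) = 0x3E6837
s_4 = Round(s_3, k_3) = 0x8372CC
s_5 = Round(s_4, k_4) = 0x2CC03E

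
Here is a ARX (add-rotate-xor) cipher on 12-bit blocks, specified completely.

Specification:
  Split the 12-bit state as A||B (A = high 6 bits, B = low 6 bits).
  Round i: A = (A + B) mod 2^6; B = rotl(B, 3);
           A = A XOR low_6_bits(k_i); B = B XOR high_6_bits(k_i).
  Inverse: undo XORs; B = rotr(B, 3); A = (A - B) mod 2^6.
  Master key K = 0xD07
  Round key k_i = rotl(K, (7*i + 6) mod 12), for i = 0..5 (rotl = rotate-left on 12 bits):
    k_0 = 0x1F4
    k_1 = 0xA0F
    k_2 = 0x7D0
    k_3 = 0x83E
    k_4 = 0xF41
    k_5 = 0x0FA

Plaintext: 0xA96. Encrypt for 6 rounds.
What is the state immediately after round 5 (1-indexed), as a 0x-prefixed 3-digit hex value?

0xCD6

s_0 = plaintext = 0xA96
s_1 = Round(s_0, k_0) = 0xD35
s_2 = Round(s_1, k_1) = 0x986
s_3 = Round(s_2, k_2) = 0xF2F
s_4 = Round(s_3, k_3) = 0x55D
s_5 = Round(s_4, k_4) = 0xCD6
s_6 = Round(s_5, k_5) = 0xCF1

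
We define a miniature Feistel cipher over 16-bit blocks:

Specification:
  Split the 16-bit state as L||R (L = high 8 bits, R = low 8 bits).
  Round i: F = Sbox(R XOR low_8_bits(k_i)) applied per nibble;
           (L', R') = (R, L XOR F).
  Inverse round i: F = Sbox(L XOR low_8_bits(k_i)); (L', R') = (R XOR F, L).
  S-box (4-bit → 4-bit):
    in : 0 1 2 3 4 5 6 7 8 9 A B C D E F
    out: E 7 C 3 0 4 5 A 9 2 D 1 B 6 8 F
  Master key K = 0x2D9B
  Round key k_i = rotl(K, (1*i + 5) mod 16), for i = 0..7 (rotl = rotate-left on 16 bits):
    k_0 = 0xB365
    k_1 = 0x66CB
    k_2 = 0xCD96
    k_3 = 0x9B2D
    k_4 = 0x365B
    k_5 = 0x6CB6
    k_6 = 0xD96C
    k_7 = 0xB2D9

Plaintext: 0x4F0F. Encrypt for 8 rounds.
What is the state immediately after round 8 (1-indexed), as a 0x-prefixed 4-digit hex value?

s_0 = plaintext = 0x4F0F
s_1 = Round(s_0, k_0) = 0x0F12
s_2 = Round(s_1, k_1) = 0x126D
s_3 = Round(s_2, k_2) = 0x6DE3
s_4 = Round(s_3, k_3) = 0xE3D5
s_5 = Round(s_4, k_4) = 0xD57B
s_6 = Round(s_5, k_5) = 0x7B63
s_7 = Round(s_6, k_6) = 0x6394
s_8 = Round(s_7, k_7) = 0x9465

0x9465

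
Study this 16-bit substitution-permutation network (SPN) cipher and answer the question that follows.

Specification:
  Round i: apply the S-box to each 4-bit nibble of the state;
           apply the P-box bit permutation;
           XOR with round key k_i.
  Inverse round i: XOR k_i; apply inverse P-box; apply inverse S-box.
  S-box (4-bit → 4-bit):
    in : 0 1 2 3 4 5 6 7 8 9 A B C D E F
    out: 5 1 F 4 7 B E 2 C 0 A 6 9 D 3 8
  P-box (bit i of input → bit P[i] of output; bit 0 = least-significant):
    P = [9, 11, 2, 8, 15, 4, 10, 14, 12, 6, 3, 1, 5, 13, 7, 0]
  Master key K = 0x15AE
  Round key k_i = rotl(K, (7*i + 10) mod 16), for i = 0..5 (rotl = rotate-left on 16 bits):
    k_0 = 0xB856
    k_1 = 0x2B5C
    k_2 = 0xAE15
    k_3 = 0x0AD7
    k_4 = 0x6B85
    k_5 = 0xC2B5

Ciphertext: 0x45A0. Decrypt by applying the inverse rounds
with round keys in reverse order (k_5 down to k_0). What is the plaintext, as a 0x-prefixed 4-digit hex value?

s_0 = ciphertext = 0x45A0
s_1 = InvRound(s_0, k_5) = 0xF94D
s_2 = InvRound(s_1, k_4) = 0x3411
s_3 = InvRound(s_2, k_3) = 0xB534
s_4 = InvRound(s_3, k_2) = 0xC195
s_5 = InvRound(s_4, k_1) = 0x6BCE
s_6 = InvRound(s_5, k_0) = 0x305C

0x305C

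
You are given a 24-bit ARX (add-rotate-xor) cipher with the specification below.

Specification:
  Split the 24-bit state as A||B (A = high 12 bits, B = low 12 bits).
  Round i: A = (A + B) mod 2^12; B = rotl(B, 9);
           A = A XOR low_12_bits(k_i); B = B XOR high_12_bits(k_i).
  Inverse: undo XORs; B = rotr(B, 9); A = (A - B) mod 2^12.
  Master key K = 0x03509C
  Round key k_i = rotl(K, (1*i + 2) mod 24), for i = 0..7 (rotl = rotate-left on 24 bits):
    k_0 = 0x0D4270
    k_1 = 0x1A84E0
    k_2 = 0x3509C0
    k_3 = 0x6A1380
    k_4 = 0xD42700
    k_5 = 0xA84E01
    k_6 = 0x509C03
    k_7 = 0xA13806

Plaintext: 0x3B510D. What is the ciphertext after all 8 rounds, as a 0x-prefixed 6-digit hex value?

s_0 = plaintext = 0x3B510D
s_1 = Round(s_0, k_0) = 0x6B2AF5
s_2 = Round(s_1, k_1) = 0x547AF6
s_3 = Round(s_2, k_2) = 0x9FDE0E
s_4 = Round(s_3, k_3) = 0xB8BB60
s_5 = Round(s_4, k_4) = 0x1EBC2E
s_6 = Round(s_5, k_5) = 0x018701
s_7 = Round(s_6, k_6) = 0xB1A7E9
s_8 = Round(s_7, k_7) = 0xB058EE

0xB058EE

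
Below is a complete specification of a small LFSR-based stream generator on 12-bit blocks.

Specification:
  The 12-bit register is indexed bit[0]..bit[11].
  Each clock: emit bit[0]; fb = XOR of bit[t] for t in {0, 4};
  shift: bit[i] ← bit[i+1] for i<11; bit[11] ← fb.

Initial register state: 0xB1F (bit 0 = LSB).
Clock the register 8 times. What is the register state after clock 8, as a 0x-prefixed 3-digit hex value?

reg_0 = 0xB1F
clock 1: out=1, reg = 0x58F
clock 2: out=1, reg = 0xAC7
clock 3: out=1, reg = 0xD63
clock 4: out=1, reg = 0xEB1
clock 5: out=1, reg = 0x758
clock 6: out=0, reg = 0xBAC
clock 7: out=0, reg = 0x5D6
clock 8: out=0, reg = 0xAEB

0xAEB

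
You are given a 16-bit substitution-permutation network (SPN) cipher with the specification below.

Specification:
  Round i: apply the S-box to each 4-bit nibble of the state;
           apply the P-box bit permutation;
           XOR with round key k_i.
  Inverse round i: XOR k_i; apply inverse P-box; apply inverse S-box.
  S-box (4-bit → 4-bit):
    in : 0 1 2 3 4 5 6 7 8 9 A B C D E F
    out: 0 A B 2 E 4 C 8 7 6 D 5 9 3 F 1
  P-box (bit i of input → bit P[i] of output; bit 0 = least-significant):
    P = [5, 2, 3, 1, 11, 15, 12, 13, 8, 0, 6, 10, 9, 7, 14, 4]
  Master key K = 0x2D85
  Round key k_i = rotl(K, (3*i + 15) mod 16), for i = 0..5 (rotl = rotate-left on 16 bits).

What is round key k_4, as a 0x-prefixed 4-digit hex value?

0x296C

K = 0x2D85
k_0 = rotl(K, (3*0+15) mod 16) = rotl(K, 15) = 0x96C2
k_1 = rotl(K, (3*1+15) mod 16) = rotl(K, 2) = 0xB614
k_2 = rotl(K, (3*2+15) mod 16) = rotl(K, 5) = 0xB0A5
k_3 = rotl(K, (3*3+15) mod 16) = rotl(K, 8) = 0x852D
k_4 = rotl(K, (3*4+15) mod 16) = rotl(K, 11) = 0x296C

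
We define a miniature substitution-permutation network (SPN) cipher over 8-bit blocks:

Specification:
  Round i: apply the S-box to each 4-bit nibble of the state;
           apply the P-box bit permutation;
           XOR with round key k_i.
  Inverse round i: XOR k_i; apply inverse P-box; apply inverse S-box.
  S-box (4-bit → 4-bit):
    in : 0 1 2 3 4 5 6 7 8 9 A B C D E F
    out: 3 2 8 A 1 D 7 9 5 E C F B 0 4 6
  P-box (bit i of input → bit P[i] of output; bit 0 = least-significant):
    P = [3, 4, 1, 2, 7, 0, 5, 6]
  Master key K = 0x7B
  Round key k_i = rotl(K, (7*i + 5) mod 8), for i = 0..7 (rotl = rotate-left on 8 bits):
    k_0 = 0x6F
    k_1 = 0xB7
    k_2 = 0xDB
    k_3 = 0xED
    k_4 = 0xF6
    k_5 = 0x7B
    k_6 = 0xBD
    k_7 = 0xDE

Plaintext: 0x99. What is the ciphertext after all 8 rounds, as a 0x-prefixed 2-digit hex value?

s_0 = plaintext = 0x99
s_1 = Round(s_0, k_0) = 0x18
s_2 = Round(s_1, k_1) = 0xBC
s_3 = Round(s_2, k_2) = 0x26
s_4 = Round(s_3, k_3) = 0xB7
s_5 = Round(s_4, k_4) = 0x1B
s_6 = Round(s_5, k_5) = 0x64
s_7 = Round(s_6, k_6) = 0x14
s_8 = Round(s_7, k_7) = 0xD7

0xD7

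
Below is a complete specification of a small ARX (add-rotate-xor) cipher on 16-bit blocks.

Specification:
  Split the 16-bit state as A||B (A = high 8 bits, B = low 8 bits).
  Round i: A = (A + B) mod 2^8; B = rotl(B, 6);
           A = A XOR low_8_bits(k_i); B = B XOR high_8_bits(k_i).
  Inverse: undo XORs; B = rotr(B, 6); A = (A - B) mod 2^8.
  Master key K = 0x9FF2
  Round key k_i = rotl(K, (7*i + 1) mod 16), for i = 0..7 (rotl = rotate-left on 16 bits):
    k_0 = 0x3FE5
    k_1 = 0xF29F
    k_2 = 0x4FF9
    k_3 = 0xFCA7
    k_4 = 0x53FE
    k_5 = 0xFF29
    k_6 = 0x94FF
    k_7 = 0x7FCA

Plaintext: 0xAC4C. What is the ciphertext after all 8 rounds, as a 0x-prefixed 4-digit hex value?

s_0 = plaintext = 0xAC4C
s_1 = Round(s_0, k_0) = 0x1D2C
s_2 = Round(s_1, k_1) = 0xD6F9
s_3 = Round(s_2, k_2) = 0x3631
s_4 = Round(s_3, k_3) = 0xC0B0
s_5 = Round(s_4, k_4) = 0x8E7F
s_6 = Round(s_5, k_5) = 0x2420
s_7 = Round(s_6, k_6) = 0xBB9C
s_8 = Round(s_7, k_7) = 0x9D58

0x9D58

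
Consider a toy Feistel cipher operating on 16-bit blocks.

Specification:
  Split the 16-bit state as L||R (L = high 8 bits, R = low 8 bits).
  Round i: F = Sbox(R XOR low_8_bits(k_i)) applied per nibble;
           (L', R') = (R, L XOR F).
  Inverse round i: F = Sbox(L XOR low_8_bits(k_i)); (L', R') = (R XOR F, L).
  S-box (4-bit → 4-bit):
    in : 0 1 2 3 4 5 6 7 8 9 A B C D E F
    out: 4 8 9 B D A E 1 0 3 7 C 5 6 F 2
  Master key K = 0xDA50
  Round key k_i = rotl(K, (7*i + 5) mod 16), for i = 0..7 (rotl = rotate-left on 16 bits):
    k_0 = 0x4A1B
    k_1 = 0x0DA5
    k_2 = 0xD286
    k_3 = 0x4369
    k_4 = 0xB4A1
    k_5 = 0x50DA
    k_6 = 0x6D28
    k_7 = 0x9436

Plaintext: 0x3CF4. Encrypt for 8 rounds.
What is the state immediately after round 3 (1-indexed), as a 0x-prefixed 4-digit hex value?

s_0 = plaintext = 0x3CF4
s_1 = Round(s_0, k_0) = 0xF4CE
s_2 = Round(s_1, k_1) = 0xCE18
s_3 = Round(s_2, k_2) = 0x18F1
s_4 = Round(s_3, k_3) = 0xF128
s_5 = Round(s_4, k_4) = 0x28F2
s_6 = Round(s_5, k_5) = 0xF2B8
s_7 = Round(s_6, k_6) = 0xB8C6
s_8 = Round(s_7, k_7) = 0xC69C

0x18F1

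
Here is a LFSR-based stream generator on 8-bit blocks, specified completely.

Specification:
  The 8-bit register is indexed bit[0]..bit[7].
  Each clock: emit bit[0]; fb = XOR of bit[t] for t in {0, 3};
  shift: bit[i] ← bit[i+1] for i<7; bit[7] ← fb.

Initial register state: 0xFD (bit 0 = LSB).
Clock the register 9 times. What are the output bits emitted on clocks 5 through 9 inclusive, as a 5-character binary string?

11110

reg_0 = 0xFD
clock 1: out=1, reg = 0x7E
clock 2: out=0, reg = 0xBF
clock 3: out=1, reg = 0x5F
clock 4: out=1, reg = 0x2F
clock 5: out=1, reg = 0x17
clock 6: out=1, reg = 0x8B
clock 7: out=1, reg = 0x45
clock 8: out=1, reg = 0xA2
clock 9: out=0, reg = 0x51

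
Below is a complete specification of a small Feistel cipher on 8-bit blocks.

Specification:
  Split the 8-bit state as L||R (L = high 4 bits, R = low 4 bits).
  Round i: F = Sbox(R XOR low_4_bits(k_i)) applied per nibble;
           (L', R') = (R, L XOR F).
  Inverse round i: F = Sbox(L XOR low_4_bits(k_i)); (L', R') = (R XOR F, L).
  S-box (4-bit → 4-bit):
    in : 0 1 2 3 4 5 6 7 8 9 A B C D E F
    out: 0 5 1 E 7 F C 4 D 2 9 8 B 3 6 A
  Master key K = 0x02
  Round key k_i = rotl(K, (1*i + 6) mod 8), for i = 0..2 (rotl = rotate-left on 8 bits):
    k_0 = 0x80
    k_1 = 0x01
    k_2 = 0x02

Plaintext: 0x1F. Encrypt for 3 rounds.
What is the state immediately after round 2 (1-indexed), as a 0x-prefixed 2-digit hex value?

s_0 = plaintext = 0x1F
s_1 = Round(s_0, k_0) = 0xFB
s_2 = Round(s_1, k_1) = 0xB6
s_3 = Round(s_2, k_2) = 0x6C

0xB6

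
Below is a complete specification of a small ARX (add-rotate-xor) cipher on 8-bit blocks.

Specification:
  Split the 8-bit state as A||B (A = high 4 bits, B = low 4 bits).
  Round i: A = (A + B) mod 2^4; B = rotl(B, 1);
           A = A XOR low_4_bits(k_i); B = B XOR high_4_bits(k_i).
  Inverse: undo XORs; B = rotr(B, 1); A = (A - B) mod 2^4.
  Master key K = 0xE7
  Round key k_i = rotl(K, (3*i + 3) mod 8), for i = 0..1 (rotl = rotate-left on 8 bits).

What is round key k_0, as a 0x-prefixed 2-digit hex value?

K = 0xE7
k_0 = rotl(K, (3*0+3) mod 8) = rotl(K, 3) = 0x3F

0x3F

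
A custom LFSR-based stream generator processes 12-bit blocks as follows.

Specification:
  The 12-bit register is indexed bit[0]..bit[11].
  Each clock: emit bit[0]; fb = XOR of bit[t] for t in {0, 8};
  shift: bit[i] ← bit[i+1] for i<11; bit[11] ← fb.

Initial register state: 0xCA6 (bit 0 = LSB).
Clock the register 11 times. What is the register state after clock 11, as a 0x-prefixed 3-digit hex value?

0x815

reg_0 = 0xCA6
clock 1: out=0, reg = 0x653
clock 2: out=1, reg = 0xB29
clock 3: out=1, reg = 0x594
clock 4: out=0, reg = 0xACA
clock 5: out=0, reg = 0x565
clock 6: out=1, reg = 0x2B2
clock 7: out=0, reg = 0x159
clock 8: out=1, reg = 0x0AC
clock 9: out=0, reg = 0x056
clock 10: out=0, reg = 0x02B
clock 11: out=1, reg = 0x815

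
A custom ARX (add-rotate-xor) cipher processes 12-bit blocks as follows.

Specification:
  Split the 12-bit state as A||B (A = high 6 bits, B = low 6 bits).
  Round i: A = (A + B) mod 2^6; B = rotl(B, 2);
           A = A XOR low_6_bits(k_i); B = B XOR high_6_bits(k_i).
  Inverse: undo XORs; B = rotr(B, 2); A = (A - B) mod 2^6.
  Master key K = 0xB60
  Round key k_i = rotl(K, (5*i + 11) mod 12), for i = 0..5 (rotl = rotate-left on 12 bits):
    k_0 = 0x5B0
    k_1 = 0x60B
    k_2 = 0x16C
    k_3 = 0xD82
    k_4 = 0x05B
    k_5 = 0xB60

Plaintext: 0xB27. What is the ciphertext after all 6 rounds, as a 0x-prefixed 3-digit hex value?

0xCA2

s_0 = plaintext = 0xB27
s_1 = Round(s_0, k_0) = 0x8C8
s_2 = Round(s_1, k_1) = 0x838
s_3 = Round(s_2, k_2) = 0xD26
s_4 = Round(s_3, k_3) = 0x62C
s_5 = Round(s_4, k_4) = 0x7F3
s_6 = Round(s_5, k_5) = 0xCA2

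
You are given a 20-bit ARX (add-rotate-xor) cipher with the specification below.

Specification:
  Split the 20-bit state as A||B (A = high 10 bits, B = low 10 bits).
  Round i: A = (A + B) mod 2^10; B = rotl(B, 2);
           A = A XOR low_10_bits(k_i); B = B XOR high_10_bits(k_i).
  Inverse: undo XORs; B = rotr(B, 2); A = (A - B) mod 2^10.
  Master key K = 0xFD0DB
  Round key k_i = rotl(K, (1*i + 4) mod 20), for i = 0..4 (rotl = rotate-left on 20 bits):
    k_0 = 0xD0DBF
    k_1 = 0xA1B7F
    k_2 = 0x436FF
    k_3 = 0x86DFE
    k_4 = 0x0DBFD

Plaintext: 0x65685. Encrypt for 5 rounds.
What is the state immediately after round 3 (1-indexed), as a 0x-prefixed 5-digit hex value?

s_0 = plaintext = 0x65685
s_1 = Round(s_0, k_0) = 0x69555
s_2 = Round(s_1, k_1) = 0x617D3
s_3 = Round(s_2, k_2) = 0xE9E42
s_4 = Round(s_3, k_3) = 0x05F11
s_5 = Round(s_4, k_4) = 0x35471

0xE9E42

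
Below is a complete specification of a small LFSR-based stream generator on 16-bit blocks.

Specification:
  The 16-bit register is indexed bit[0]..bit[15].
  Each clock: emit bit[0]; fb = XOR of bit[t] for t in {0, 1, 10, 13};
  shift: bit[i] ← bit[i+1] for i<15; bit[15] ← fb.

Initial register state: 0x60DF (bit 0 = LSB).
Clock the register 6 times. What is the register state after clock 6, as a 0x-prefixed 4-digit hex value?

reg_0 = 0x60DF
clock 1: out=1, reg = 0xB06F
clock 2: out=1, reg = 0xD837
clock 3: out=1, reg = 0x6C1B
clock 4: out=1, reg = 0x360D
clock 5: out=1, reg = 0x9B06
clock 6: out=0, reg = 0xCD83

0xCD83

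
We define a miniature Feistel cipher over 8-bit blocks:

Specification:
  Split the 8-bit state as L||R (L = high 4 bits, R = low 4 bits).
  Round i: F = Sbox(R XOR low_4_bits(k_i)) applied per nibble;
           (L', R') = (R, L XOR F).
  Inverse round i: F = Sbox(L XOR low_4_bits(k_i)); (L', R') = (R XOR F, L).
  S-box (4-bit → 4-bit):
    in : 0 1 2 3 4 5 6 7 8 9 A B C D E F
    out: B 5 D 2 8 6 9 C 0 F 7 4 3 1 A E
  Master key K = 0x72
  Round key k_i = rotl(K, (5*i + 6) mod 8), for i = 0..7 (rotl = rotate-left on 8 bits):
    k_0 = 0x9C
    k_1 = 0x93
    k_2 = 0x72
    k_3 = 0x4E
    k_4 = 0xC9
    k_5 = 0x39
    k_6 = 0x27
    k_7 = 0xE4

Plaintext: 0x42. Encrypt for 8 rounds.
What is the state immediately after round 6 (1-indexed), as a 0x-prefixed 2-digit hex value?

s_0 = plaintext = 0x42
s_1 = Round(s_0, k_0) = 0x2E
s_2 = Round(s_1, k_1) = 0xE3
s_3 = Round(s_2, k_2) = 0x3B
s_4 = Round(s_3, k_3) = 0xB5
s_5 = Round(s_4, k_4) = 0x58
s_6 = Round(s_5, k_5) = 0x80
s_7 = Round(s_6, k_6) = 0x04
s_8 = Round(s_7, k_7) = 0x4B

0x80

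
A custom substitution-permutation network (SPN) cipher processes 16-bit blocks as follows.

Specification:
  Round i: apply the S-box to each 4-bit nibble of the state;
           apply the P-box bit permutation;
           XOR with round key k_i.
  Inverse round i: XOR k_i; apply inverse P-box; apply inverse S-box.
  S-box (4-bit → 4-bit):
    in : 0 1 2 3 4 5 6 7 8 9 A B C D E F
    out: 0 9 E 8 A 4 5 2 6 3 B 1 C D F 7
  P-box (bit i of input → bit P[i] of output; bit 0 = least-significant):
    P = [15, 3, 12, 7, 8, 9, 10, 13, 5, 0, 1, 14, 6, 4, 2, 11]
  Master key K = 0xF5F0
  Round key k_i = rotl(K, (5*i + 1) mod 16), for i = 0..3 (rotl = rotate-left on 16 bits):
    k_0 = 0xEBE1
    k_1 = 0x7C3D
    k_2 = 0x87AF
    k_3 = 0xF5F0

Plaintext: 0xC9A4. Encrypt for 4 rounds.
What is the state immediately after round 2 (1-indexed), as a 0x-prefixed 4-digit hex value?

0x46B9

s_0 = plaintext = 0xC9A4
s_1 = Round(s_0, k_0) = 0xC04C
s_2 = Round(s_1, k_1) = 0x46B9
s_3 = Round(s_2, k_2) = 0x0E95
s_4 = Round(s_3, k_3) = 0xA6D3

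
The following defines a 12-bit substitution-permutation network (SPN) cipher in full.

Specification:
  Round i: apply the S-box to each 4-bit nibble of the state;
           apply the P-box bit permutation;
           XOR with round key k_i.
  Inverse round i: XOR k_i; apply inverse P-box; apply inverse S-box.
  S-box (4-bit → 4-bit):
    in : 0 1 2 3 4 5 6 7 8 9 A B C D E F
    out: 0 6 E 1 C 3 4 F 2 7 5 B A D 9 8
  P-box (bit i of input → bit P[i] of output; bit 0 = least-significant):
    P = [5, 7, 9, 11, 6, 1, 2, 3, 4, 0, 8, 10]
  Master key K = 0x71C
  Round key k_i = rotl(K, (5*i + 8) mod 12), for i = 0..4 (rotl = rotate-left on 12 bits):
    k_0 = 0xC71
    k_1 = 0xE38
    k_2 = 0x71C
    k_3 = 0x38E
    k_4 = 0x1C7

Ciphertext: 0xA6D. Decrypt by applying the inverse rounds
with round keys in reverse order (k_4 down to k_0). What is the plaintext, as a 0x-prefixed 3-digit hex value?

s_0 = ciphertext = 0xA6D
s_1 = InvRound(s_0, k_4) = 0x6C7
s_2 = InvRound(s_1, k_3) = 0x2E0
s_3 = InvRound(s_2, k_2) = 0xDD5
s_4 = InvRound(s_3, k_1) = 0x1D9
s_5 = InvRound(s_4, k_0) = 0x4FB

0x4FB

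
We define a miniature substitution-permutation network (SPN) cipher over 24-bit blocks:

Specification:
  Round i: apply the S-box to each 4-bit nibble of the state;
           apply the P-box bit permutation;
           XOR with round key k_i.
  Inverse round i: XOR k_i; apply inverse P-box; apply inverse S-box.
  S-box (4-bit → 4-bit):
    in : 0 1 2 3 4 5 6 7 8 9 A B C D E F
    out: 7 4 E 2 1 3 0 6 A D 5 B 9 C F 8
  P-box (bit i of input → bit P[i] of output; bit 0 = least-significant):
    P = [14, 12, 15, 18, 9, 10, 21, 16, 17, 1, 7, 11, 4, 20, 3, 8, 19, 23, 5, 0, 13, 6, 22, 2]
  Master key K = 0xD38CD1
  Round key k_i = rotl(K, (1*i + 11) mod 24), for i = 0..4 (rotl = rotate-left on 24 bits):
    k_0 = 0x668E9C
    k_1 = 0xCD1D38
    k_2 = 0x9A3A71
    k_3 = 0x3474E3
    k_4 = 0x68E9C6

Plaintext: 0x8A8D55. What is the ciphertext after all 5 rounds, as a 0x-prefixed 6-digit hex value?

s_0 = plaintext = 0x8A8D55
s_1 = Round(s_0, k_0) = 0x7ED178
s_2 = Round(s_1, k_1) = 0x2108D1
s_3 = Round(s_2, k_2) = 0xEBB20F
s_4 = Round(s_3, k_3) = 0xC85B34
s_5 = Round(s_4, k_4) = 0xFA85D1

0xFA85D1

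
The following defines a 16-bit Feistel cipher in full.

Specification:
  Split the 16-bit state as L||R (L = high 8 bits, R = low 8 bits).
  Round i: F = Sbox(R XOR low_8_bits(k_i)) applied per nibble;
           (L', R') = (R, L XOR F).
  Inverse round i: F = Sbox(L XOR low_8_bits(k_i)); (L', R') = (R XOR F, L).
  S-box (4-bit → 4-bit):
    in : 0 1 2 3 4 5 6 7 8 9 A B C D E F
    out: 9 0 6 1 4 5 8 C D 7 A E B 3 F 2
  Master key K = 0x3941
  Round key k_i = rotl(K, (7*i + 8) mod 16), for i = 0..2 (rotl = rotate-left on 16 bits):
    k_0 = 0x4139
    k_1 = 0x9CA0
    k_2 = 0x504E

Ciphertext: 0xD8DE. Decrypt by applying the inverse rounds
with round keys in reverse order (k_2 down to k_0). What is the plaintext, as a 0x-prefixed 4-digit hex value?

0x6140

s_0 = ciphertext = 0xD8DE
s_1 = InvRound(s_0, k_2) = 0xA6D8
s_2 = InvRound(s_1, k_1) = 0x40A6
s_3 = InvRound(s_2, k_0) = 0x6140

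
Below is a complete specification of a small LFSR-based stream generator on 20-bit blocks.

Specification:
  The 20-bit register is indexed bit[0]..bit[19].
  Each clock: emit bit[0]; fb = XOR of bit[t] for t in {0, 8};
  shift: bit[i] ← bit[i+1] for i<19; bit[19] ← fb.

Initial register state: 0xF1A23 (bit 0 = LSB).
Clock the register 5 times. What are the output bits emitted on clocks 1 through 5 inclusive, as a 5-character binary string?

reg_0 = 0xF1A23
clock 1: out=1, reg = 0xF8D11
clock 2: out=1, reg = 0x7C688
clock 3: out=0, reg = 0x3E344
clock 4: out=0, reg = 0x9F1A2
clock 5: out=0, reg = 0xCF8D1

11000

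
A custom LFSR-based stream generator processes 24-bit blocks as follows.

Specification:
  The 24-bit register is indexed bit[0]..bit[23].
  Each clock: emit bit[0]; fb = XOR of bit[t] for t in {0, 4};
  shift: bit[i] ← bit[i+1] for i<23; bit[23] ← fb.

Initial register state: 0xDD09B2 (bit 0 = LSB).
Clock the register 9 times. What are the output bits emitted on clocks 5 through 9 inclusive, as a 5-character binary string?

11011

reg_0 = 0xDD09B2
clock 1: out=0, reg = 0xEE84D9
clock 2: out=1, reg = 0x77426C
clock 3: out=0, reg = 0x3BA136
clock 4: out=0, reg = 0x9DD09B
clock 5: out=1, reg = 0x4EE84D
clock 6: out=1, reg = 0xA77426
clock 7: out=0, reg = 0x53BA13
clock 8: out=1, reg = 0x29DD09
clock 9: out=1, reg = 0x94EE84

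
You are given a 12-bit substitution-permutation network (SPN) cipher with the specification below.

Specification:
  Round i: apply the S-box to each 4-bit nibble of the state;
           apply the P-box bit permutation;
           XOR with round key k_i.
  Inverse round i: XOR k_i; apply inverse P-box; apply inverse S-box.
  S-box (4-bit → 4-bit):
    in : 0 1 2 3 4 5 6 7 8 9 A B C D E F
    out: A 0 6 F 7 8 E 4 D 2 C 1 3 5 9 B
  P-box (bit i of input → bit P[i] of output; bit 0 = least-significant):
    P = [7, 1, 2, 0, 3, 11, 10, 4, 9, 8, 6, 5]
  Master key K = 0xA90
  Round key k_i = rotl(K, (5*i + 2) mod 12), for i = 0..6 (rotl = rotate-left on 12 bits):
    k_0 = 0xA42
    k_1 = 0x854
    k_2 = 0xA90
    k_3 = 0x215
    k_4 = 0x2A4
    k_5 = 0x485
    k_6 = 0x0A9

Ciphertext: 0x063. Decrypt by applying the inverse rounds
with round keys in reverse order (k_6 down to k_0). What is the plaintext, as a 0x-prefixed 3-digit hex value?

s_0 = ciphertext = 0x063
s_1 = InvRound(s_0, k_6) = 0x7BC
s_2 = InvRound(s_1, k_5) = 0xFE5
s_3 = InvRound(s_2, k_4) = 0x225
s_4 = InvRound(s_3, k_3) = 0x551
s_5 = InvRound(s_4, k_2) = 0x42E
s_6 = InvRound(s_5, k_1) = 0xA39
s_7 = InvRound(s_6, k_0) = 0xAE0

0xAE0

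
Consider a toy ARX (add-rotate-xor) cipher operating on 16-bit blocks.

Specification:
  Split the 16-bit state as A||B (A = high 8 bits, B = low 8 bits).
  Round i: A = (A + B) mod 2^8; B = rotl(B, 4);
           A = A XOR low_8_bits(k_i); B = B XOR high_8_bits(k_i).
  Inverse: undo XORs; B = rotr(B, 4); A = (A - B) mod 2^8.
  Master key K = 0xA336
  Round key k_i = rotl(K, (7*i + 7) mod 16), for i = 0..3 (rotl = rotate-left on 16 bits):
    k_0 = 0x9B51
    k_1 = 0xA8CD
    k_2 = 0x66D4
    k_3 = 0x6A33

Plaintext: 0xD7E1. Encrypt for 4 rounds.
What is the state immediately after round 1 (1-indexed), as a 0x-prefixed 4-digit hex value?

0xE985

s_0 = plaintext = 0xD7E1
s_1 = Round(s_0, k_0) = 0xE985
s_2 = Round(s_1, k_1) = 0xA3F0
s_3 = Round(s_2, k_2) = 0x4769
s_4 = Round(s_3, k_3) = 0x83FC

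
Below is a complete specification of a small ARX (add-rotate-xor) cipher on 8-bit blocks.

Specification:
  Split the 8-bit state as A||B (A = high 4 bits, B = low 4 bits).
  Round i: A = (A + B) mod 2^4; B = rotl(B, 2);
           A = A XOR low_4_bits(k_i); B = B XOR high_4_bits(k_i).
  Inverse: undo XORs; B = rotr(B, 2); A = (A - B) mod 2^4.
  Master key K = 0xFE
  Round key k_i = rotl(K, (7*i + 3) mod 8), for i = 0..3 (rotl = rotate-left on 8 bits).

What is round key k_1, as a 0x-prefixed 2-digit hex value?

K = 0xFE
k_0 = rotl(K, (7*0+3) mod 8) = rotl(K, 3) = 0xF7
k_1 = rotl(K, (7*1+3) mod 8) = rotl(K, 2) = 0xFB

0xFB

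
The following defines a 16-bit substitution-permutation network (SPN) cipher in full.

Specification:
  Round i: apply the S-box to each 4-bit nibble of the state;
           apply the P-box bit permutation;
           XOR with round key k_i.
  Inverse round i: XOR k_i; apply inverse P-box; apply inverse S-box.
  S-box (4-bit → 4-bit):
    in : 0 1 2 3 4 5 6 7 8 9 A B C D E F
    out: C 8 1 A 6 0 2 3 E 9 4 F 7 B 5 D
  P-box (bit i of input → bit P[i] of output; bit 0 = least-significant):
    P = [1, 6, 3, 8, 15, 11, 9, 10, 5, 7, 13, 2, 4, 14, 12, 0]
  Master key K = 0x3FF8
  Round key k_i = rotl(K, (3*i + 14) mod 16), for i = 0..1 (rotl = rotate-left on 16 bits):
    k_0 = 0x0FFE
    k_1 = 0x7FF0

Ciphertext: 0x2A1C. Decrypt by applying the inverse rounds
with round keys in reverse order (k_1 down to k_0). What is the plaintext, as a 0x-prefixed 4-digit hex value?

0x6DA7

s_0 = ciphertext = 0x2A1C
s_1 = InvRound(s_0, k_1) = 0x4D18
s_2 = InvRound(s_1, k_0) = 0x6DA7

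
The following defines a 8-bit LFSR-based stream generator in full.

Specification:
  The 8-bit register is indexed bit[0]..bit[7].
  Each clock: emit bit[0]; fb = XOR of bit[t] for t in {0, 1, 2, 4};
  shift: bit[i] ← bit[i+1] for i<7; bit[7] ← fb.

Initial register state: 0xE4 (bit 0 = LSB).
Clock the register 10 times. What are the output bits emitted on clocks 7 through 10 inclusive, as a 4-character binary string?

1110

reg_0 = 0xE4
clock 1: out=0, reg = 0xF2
clock 2: out=0, reg = 0x79
clock 3: out=1, reg = 0x3C
clock 4: out=0, reg = 0x1E
clock 5: out=0, reg = 0x8F
clock 6: out=1, reg = 0xC7
clock 7: out=1, reg = 0xE3
clock 8: out=1, reg = 0x71
clock 9: out=1, reg = 0x38
clock 10: out=0, reg = 0x9C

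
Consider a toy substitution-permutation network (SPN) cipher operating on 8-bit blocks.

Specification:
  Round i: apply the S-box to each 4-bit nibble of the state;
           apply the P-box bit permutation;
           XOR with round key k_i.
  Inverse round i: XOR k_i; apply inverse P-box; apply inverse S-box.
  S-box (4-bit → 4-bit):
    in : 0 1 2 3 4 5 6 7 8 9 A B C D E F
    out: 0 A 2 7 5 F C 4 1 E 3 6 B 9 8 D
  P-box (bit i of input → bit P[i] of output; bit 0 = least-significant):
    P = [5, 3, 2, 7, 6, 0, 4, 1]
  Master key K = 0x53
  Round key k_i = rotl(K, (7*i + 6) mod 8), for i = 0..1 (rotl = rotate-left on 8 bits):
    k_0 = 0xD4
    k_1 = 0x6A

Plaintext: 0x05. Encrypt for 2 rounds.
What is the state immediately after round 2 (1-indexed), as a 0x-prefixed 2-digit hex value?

0x5A

s_0 = plaintext = 0x05
s_1 = Round(s_0, k_0) = 0x78
s_2 = Round(s_1, k_1) = 0x5A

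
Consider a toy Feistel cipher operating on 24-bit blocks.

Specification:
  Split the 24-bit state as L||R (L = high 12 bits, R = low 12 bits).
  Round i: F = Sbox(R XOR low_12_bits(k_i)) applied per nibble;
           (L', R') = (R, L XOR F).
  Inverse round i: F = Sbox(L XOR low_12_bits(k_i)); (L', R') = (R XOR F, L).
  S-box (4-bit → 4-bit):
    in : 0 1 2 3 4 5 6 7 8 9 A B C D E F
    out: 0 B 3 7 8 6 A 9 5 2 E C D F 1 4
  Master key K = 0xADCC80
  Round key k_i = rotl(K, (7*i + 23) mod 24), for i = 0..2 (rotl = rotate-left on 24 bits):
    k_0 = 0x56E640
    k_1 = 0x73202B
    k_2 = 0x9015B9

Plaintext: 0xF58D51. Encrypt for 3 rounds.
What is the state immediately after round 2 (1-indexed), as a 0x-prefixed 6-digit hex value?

s_0 = plaintext = 0xF58D51
s_1 = Round(s_0, k_0) = 0xD513E3
s_2 = Round(s_1, k_1) = 0x3E3A84
s_3 = Round(s_2, k_2) = 0xA8479C

0x3E3A84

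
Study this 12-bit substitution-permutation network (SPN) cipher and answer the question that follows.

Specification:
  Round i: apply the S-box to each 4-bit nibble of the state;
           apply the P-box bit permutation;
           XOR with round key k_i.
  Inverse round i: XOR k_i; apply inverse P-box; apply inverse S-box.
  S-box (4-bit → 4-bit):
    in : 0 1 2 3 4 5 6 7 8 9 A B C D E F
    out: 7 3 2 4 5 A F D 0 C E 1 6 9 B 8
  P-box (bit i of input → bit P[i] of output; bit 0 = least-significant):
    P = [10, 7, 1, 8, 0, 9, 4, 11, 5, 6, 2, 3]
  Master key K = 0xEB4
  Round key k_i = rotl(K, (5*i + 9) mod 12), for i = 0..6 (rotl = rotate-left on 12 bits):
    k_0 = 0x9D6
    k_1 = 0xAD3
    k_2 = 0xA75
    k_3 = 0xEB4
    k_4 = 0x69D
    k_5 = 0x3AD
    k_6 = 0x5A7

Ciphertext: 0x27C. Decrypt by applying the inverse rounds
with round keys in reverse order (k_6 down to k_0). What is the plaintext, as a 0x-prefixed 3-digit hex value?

s_0 = ciphertext = 0x27C
s_1 = InvRound(s_0, k_6) = 0x506
s_2 = InvRound(s_1, k_5) = 0xD10
s_3 = InvRound(s_2, k_4) = 0x9E5
s_4 = InvRound(s_3, k_3) = 0x20D
s_5 = InvRound(s_4, k_2) = 0xE98
s_6 = InvRound(s_5, k_1) = 0x5B4
s_7 = InvRound(s_6, k_0) = 0x1F4

0x1F4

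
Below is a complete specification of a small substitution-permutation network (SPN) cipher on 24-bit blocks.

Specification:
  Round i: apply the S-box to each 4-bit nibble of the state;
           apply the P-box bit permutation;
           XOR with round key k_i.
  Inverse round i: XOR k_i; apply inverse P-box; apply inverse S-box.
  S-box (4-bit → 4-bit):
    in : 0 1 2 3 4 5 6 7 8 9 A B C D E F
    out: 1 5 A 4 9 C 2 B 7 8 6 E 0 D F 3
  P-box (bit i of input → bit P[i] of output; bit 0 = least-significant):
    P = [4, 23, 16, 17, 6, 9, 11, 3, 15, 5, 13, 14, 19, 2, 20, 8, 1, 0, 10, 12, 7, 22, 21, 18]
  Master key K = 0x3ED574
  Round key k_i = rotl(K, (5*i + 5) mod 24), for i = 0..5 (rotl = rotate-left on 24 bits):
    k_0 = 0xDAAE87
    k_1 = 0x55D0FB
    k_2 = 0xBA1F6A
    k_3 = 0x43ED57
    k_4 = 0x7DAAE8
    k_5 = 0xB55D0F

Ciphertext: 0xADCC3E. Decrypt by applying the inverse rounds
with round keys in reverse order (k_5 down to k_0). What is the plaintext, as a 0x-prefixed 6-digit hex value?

0x7984BC

s_0 = ciphertext = 0xADCC3E
s_1 = InvRound(s_0, k_5) = 0xC2DFC0
s_2 = InvRound(s_1, k_4) = 0x55DB9B
s_3 = InvRound(s_2, k_3) = 0x45A379
s_4 = InvRound(s_3, k_2) = 0xBE113E
s_5 = InvRound(s_4, k_1) = 0x86740B
s_6 = InvRound(s_5, k_0) = 0x7984BC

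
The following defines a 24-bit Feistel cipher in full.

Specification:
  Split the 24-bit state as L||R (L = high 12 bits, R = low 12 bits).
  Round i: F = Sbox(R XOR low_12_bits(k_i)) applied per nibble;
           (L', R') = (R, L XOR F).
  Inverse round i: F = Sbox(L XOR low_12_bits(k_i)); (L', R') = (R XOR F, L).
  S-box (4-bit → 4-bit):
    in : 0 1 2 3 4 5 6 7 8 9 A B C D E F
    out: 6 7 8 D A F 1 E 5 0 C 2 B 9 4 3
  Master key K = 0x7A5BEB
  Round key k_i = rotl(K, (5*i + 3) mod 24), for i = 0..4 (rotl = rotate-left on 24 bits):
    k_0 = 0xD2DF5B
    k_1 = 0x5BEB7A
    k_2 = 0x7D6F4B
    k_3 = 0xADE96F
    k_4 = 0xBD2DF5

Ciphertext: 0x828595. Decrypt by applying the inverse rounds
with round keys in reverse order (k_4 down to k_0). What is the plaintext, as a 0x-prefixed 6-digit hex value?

s_0 = ciphertext = 0x828595
s_1 = InvRound(s_0, k_4) = 0xA0C828
s_2 = InvRound(s_1, k_3) = 0x535A0C
s_3 = InvRound(s_2, k_2) = 0x6E8535
s_4 = InvRound(s_3, k_1) = 0xC3D6E8
s_5 = InvRound(s_4, k_0) = 0xBF9C3D

0xBF9C3D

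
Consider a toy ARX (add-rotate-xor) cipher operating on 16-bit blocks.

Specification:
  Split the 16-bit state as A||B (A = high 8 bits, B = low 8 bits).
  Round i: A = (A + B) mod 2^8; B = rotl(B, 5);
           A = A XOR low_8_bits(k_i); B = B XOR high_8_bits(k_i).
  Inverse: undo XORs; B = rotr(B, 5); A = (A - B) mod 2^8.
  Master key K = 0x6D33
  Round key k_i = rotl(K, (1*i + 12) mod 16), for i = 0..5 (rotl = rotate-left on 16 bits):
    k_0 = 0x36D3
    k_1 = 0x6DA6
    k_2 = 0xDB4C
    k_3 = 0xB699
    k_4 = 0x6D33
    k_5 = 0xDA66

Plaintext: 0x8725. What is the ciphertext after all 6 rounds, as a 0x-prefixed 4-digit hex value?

0xB8B3

s_0 = plaintext = 0x8725
s_1 = Round(s_0, k_0) = 0x7F92
s_2 = Round(s_1, k_1) = 0xB73F
s_3 = Round(s_2, k_2) = 0xBA3C
s_4 = Round(s_3, k_3) = 0x6F31
s_5 = Round(s_4, k_4) = 0x934B
s_6 = Round(s_5, k_5) = 0xB8B3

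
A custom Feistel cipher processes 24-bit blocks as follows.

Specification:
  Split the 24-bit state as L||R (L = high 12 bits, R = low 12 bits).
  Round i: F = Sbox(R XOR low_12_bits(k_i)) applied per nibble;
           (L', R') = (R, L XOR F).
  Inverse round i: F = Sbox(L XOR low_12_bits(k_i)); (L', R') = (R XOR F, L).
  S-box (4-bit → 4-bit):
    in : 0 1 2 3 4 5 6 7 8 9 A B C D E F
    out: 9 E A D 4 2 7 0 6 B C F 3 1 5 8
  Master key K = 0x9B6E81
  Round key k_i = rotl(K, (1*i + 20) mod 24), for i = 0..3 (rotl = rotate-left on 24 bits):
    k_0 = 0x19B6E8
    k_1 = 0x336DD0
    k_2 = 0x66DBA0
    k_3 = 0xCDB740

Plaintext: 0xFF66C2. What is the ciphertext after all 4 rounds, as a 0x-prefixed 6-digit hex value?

s_0 = plaintext = 0xFF66C2
s_1 = Round(s_0, k_0) = 0x6C265A
s_2 = Round(s_1, k_1) = 0x65A9AE
s_3 = Round(s_2, k_2) = 0x9AECCF
s_4 = Round(s_3, k_3) = 0xCCF6C6

0xCCF6C6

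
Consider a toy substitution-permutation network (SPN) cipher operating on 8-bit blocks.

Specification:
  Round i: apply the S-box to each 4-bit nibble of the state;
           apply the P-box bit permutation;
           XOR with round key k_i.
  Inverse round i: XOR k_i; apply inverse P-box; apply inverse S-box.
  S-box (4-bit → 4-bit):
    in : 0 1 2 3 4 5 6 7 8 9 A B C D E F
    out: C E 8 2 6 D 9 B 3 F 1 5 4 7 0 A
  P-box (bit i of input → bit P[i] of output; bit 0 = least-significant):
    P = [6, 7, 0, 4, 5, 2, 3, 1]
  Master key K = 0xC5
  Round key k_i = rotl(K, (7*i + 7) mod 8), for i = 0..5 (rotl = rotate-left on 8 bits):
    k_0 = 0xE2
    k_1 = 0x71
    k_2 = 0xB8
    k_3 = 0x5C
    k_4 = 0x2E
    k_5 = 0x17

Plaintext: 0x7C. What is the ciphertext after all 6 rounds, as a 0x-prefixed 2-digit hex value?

0x75

s_0 = plaintext = 0x7C
s_1 = Round(s_0, k_0) = 0xC5
s_2 = Round(s_1, k_1) = 0x28
s_3 = Round(s_2, k_2) = 0x7A
s_4 = Round(s_3, k_3) = 0x3A
s_5 = Round(s_4, k_4) = 0x6A
s_6 = Round(s_5, k_5) = 0x75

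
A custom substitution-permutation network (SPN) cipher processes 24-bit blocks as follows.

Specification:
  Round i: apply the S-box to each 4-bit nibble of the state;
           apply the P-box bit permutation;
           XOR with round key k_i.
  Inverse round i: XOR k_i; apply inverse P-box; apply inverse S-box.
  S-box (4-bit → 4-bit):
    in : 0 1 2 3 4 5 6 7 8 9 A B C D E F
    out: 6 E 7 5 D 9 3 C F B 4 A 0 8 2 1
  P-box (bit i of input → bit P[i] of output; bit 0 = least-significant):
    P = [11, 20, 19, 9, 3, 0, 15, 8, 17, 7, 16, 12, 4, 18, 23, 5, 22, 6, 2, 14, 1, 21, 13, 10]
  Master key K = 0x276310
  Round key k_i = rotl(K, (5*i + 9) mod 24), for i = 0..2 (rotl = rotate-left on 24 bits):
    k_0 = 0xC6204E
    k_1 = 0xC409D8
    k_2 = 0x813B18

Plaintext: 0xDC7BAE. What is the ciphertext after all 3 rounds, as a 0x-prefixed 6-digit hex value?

s_0 = plaintext = 0xDC7BAE
s_1 = Round(s_0, k_0) = 0x56B4EE
s_2 = Round(s_1, k_1) = 0x931DBB
s_3 = Round(s_2, k_2) = 0x752C3F

0x752C3F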